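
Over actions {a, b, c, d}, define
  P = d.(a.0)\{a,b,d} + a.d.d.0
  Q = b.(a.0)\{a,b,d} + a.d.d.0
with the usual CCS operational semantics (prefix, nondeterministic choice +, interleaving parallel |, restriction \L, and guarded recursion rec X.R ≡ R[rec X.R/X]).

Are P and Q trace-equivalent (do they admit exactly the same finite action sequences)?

LTS(P): 5 reachable states
  m0 = d.(a.0)\{a,b,d} + a.d.d.0 :: --a--▸ m1, --d--▸ m2
  m1 = d.d.0 :: --d--▸ m3
  m2 = (a.0)\{a,b,d} :: ·
  m3 = d.0 :: --d--▸ m4
  m4 = 0 :: ·
LTS(Q): 5 reachable states
  n0 = b.(a.0)\{a,b,d} + a.d.d.0 :: --a--▸ n1, --b--▸ n2
  n1 = d.d.0 :: --d--▸ n3
  n2 = (a.0)\{a,b,d} :: ·
  n3 = d.0 :: --d--▸ n4
  n4 = 0 :: ·
Run σ = ⟨d⟩ on P: start {m0}
  after d @ step 1: {m2}
  P completes σ.
Run σ = ⟨d⟩ on Q: start {n0}
  after d @ step 1: no successor for Q

NO — witness ⟨d⟩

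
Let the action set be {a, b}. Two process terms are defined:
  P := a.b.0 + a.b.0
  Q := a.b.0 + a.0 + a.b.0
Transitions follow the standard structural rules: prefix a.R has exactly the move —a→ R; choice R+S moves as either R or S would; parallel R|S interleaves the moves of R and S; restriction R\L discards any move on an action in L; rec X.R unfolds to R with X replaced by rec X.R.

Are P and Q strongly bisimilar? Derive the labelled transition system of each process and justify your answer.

not bisimilar

LTS(P): 3 reachable states
  u0 = a.b.0 + a.b.0 → —a→ u1
  u1 = b.0 → —b→ u2
  u2 = 0 → deadlocked
LTS(Q): 3 reachable states
  v0 = a.b.0 + a.0 + a.b.0 → —a→ v1, —a→ v2
  v1 = 0 → deadlocked
  v2 = b.0 → —b→ v1
Partition-refinement fixed point:
  B0 = {u0}
  B1 = {u1, v2}
  B2 = {u2, v1}
  B3 = {v0}
u0 ∈ B0, v0 ∈ B3 → different blocks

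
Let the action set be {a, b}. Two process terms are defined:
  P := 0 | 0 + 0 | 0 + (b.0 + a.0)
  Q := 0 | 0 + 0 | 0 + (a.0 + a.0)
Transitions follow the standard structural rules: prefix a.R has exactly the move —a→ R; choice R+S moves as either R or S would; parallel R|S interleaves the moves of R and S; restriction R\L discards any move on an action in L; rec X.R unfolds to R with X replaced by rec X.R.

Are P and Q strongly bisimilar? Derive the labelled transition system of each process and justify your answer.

P ≁ Q

LTS(P): 2 reachable states
  m0 = 0 | 0 + 0 | 0 + (b.0 + a.0) ⊢ —a→ m1, —b→ m1
  m1 = 0 ⊢ ∅
LTS(Q): 2 reachable states
  n0 = 0 | 0 + 0 | 0 + (a.0 + a.0) ⊢ —a→ n1
  n1 = 0 ⊢ ∅
Coarsest stable partition (strong bisimilarity classes):
  B0 = {m0}
  B1 = {m1, n1}
  B2 = {n0}
m0 ∈ B0, n0 ∈ B2 → different blocks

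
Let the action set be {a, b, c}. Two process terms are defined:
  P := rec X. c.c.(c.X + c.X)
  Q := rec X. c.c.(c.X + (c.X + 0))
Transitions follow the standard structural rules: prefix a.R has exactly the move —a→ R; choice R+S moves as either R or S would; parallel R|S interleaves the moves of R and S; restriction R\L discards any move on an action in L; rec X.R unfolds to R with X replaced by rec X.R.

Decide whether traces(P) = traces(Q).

trace-equivalent

P's transition system — 3 states:
  s0 = rec X. c.c.(c.X + c.X) ⊢ -c-> s1
  s1 = c.(c.(rec X. c.c.(c.X + c.X)) + c.(rec X. c.c.(c.X + c.X))) ⊢ -c-> s2
  s2 = c.(rec X. c.c.(c.X + c.X)) + c.(rec X. c.c.(c.X + c.X)) ⊢ -c-> s0
Q's transition system — 3 states:
  t0 = rec X. c.c.(c.X + (c.X + 0)) ⊢ -c-> t1
  t1 = c.(c.(rec X. c.c.(c.X + (c.X + 0))) + (c.(rec X. c.c.(c.X + (c.X + 0))) + 0)) ⊢ -c-> t2
  t2 = c.(rec X. c.c.(c.X + (c.X + 0))) + (c.(rec X. c.c.(c.X + (c.X + 0))) + 0) ⊢ -c-> t0
Bisimilarity quotient blocks:
  B0 = {s0, s1, s2, t0, t1, t2}
s0 ∈ B0, t0 ∈ B0 → same block
Bisimilar ⇒ trace-equivalent.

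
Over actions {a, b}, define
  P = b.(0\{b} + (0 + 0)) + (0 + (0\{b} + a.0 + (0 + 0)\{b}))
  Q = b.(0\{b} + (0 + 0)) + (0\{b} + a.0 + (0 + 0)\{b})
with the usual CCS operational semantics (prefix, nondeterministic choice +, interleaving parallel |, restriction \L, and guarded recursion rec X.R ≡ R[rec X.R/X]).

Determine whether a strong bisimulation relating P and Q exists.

Reachable graph of P (3 states):
  s0 = b.(0\{b} + (0 + 0)) + (0 + (0\{b} + a.0 + (0 + 0)\{b})) ⊢ —a→ s1, —b→ s2
  s1 = 0 ⊢ ∅
  s2 = 0\{b} + (0 + 0) ⊢ ∅
Reachable graph of Q (3 states):
  t0 = b.(0\{b} + (0 + 0)) + (0\{b} + a.0 + (0 + 0)\{b}) ⊢ —a→ t1, —b→ t2
  t1 = 0 ⊢ ∅
  t2 = 0\{b} + (0 + 0) ⊢ ∅
Coarsest stable partition (strong bisimilarity classes):
  B0 = {s0, t0}
  B1 = {s1, s2, t1, t2}
s0 ∈ B0, t0 ∈ B0 → same block

YES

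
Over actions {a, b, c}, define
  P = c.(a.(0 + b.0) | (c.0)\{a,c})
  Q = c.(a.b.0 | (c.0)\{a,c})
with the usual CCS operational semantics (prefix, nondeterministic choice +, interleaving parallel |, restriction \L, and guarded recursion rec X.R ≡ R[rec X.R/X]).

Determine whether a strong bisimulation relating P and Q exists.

P's transition system — 4 states:
  s0 = c.(a.(0 + b.0) | (c.0)\{a,c}) has moves —c→ s1
  s1 = a.(0 + b.0) | (c.0)\{a,c} has moves —a→ s2
  s2 = (0 + b.0) | (c.0)\{a,c} has moves —b→ s3
  s3 = 0 | (c.0)\{a,c} has moves ·
Q's transition system — 4 states:
  t0 = c.(a.b.0 | (c.0)\{a,c}) has moves —c→ t1
  t1 = a.b.0 | (c.0)\{a,c} has moves —a→ t2
  t2 = b.0 | (c.0)\{a,c} has moves —b→ t3
  t3 = 0 | (c.0)\{a,c} has moves ·
Partition-refinement fixed point:
  B0 = {s0, t0}
  B1 = {s1, t1}
  B2 = {s2, t2}
  B3 = {s3, t3}
s0 ∈ B0, t0 ∈ B0 → same block

bisimilar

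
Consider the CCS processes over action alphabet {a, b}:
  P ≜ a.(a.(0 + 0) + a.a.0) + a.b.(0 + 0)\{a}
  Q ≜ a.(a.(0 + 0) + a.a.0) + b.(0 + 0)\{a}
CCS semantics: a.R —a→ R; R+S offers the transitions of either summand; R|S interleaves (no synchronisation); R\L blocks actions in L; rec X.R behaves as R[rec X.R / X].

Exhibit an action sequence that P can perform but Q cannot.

ab

Reachable graph of P (7 states):
  m0 = a.(a.(0 + 0) + a.a.0) + a.b.(0 + 0)\{a} has moves --a--▸ m1, --a--▸ m2
  m1 = a.(0 + 0) + a.a.0 has moves --a--▸ m3, --a--▸ m4
  m2 = b.(0 + 0)\{a} has moves --b--▸ m5
  m3 = 0 + 0 has moves deadlocked
  m4 = a.0 has moves --a--▸ m6
  m5 = (0 + 0)\{a} has moves deadlocked
  m6 = 0 has moves deadlocked
Reachable graph of Q (6 states):
  n0 = a.(a.(0 + 0) + a.a.0) + b.(0 + 0)\{a} has moves --a--▸ n1, --b--▸ n2
  n1 = a.(0 + 0) + a.a.0 has moves --a--▸ n3, --a--▸ n4
  n2 = (0 + 0)\{a} has moves deadlocked
  n3 = 0 + 0 has moves deadlocked
  n4 = a.0 has moves --a--▸ n5
  n5 = 0 has moves deadlocked
Trace ⟨ab⟩ through P, begin at {m0}:
  [1] a ⇒ {m1, m2}
  [2] b ⇒ {m5}
  ✓ P
Trace ⟨ab⟩ through Q, begin at {n0}:
  [1] a ⇒ {n1}
  [2] b ⇒ ∅ (Q stuck)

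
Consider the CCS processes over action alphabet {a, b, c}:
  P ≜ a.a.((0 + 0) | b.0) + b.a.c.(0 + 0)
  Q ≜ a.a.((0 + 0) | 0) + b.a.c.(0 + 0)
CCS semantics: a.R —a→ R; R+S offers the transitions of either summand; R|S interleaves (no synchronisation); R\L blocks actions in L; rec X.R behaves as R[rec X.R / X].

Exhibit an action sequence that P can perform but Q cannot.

LTS(P): 7 reachable states
  s0 = a.a.((0 + 0) | b.0) + b.a.c.(0 + 0) :: =a=> s1, =b=> s2
  s1 = a.((0 + 0) | b.0) :: =a=> s3
  s2 = a.c.(0 + 0) :: =a=> s4
  s3 = (0 + 0) | b.0 :: =b=> s5
  s4 = c.(0 + 0) :: =c=> s6
  s5 = (0 + 0) | 0 :: ·
  s6 = 0 + 0 :: ·
LTS(Q): 6 reachable states
  t0 = a.a.((0 + 0) | 0) + b.a.c.(0 + 0) :: =a=> t1, =b=> t2
  t1 = a.((0 + 0) | 0) :: =a=> t3
  t2 = a.c.(0 + 0) :: =a=> t4
  t3 = (0 + 0) | 0 :: ·
  t4 = c.(0 + 0) :: =c=> t5
  t5 = 0 + 0 :: ·
Run σ = ⟨aab⟩ on P: start {s0}
  [1] a ⇒ {s1}
  [2] a ⇒ {s3}
  [3] b ⇒ {s5}
  — P admits the full trace.
Run σ = ⟨aab⟩ on Q: start {t0}
  [1] a ⇒ {t1}
  [2] a ⇒ {t3}
  [3] b ⇒ ∅ (Q stuck)

aab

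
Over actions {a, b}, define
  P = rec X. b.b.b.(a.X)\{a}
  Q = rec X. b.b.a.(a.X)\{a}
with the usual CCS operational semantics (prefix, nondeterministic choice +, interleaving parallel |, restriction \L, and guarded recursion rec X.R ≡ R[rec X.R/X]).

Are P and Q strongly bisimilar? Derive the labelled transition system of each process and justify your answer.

not bisimilar

LTS(P): 4 reachable states
  p0 = rec X. b.b.b.(a.X)\{a} :: -b-> p1
  p1 = b.b.(a.(rec X. b.b.b.(a.X)\{a}))\{a} :: -b-> p2
  p2 = b.(a.(rec X. b.b.b.(a.X)\{a}))\{a} :: -b-> p3
  p3 = (a.(rec X. b.b.b.(a.X)\{a}))\{a} :: stopped
LTS(Q): 4 reachable states
  q0 = rec X. b.b.a.(a.X)\{a} :: -b-> q1
  q1 = b.a.(a.(rec X. b.b.a.(a.X)\{a}))\{a} :: -b-> q2
  q2 = a.(a.(rec X. b.b.a.(a.X)\{a}))\{a} :: -a-> q3
  q3 = (a.(rec X. b.b.a.(a.X)\{a}))\{a} :: stopped
Coarsest stable partition (strong bisimilarity classes):
  B0 = {p0}
  B1 = {p1}
  B2 = {p2}
  B3 = {p3, q3}
  B4 = {q0}
  B5 = {q1}
  B6 = {q2}
p0 ∈ B0, q0 ∈ B4 → different blocks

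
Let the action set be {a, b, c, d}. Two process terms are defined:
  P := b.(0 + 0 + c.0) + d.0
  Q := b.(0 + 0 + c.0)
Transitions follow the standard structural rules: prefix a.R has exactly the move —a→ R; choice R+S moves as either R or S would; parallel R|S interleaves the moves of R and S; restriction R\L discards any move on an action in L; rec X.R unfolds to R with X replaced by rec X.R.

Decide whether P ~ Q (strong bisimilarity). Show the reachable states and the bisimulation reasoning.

not bisimilar

LTS(P): 3 reachable states
  u0 = b.(0 + 0 + c.0) + d.0 | ··b··> u1, ··d··> u2
  u1 = 0 + 0 + c.0 | ··c··> u2
  u2 = 0 | stopped
LTS(Q): 3 reachable states
  v0 = b.(0 + 0 + c.0) | ··b··> v1
  v1 = 0 + 0 + c.0 | ··c··> v2
  v2 = 0 | stopped
Coarsest stable partition (strong bisimilarity classes):
  B0 = {u0}
  B1 = {u1, v1}
  B2 = {u2, v2}
  B3 = {v0}
u0 ∈ B0, v0 ∈ B3 → different blocks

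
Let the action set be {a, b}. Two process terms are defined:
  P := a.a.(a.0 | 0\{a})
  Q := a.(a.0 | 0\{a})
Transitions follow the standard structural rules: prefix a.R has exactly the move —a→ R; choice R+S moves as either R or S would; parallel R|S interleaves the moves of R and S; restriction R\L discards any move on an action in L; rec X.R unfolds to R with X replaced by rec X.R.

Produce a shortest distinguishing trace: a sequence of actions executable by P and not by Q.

aaa

P's transition system — 4 states:
  p0 = a.a.(a.0 | 0\{a}) :: =a=> p1
  p1 = a.(a.0 | 0\{a}) :: =a=> p2
  p2 = a.0 | 0\{a} :: =a=> p3
  p3 = 0 | 0\{a} :: deadlocked
Q's transition system — 3 states:
  q0 = a.(a.0 | 0\{a}) :: =a=> q1
  q1 = a.0 | 0\{a} :: =a=> q2
  q2 = 0 | 0\{a} :: deadlocked
Run σ = ⟨aaa⟩ on P: start {p0}
  after a @ step 1: {p1}
  after a @ step 2: {p2}
  after a @ step 3: {p3}
  P completes σ.
Run σ = ⟨aaa⟩ on Q: start {q0}
  after a @ step 1: {q1}
  after a @ step 2: {q2}
  after a @ step 3: ∅  — Q cannot continue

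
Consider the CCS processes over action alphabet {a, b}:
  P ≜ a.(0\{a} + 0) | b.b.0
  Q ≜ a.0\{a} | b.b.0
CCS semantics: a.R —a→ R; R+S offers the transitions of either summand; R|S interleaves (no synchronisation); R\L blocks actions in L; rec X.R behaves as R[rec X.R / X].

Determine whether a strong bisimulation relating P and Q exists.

bisimilar

Reachable graph of P (6 states):
  m0 = a.(0\{a} + 0) | b.b.0 → --a--▸ m1, --b--▸ m2
  m1 = (0\{a} + 0) | b.b.0 → --b--▸ m3
  m2 = a.(0\{a} + 0) | b.0 → --a--▸ m3, --b--▸ m4
  m3 = (0\{a} + 0) | b.0 → --b--▸ m5
  m4 = a.(0\{a} + 0) | 0 → --a--▸ m5
  m5 = (0\{a} + 0) | 0 → deadlocked
Reachable graph of Q (6 states):
  n0 = a.0\{a} | b.b.0 → --a--▸ n1, --b--▸ n2
  n1 = 0\{a} | b.b.0 → --b--▸ n3
  n2 = a.0\{a} | b.0 → --a--▸ n3, --b--▸ n4
  n3 = 0\{a} | b.0 → --b--▸ n5
  n4 = a.0\{a} | 0 → --a--▸ n5
  n5 = 0\{a} | 0 → deadlocked
Bisimilarity quotient blocks:
  B0 = {m0, n0}
  B1 = {m1, n1}
  B2 = {m3, n3}
  B3 = {m5, n5}
  B4 = {m2, n2}
  B5 = {m4, n4}
m0 ∈ B0, n0 ∈ B0 → same block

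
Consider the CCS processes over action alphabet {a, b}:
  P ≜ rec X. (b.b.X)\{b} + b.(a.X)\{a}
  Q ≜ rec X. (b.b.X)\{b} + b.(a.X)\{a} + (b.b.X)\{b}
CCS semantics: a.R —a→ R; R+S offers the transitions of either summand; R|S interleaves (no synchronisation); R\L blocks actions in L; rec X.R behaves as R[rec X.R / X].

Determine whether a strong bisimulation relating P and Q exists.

P's transition system — 2 states:
  u0 = rec X. (b.b.X)\{b} + b.(a.X)\{a} :: —b→ u1
  u1 = (a.(rec X. (b.b.X)\{b} + b.(a.X)\{a}))\{a} :: stopped
Q's transition system — 2 states:
  v0 = rec X. (b.b.X)\{b} + b.(a.X)\{a} + (b.b.X)\{b} :: —b→ v1
  v1 = (a.(rec X. (b.b.X)\{b} + b.(a.X)\{a} + (b.b.X)\{b}))\{a} :: stopped
Coarsest stable partition (strong bisimilarity classes):
  B0 = {u0, v0}
  B1 = {u1, v1}
u0 ∈ B0, v0 ∈ B0 → same block

YES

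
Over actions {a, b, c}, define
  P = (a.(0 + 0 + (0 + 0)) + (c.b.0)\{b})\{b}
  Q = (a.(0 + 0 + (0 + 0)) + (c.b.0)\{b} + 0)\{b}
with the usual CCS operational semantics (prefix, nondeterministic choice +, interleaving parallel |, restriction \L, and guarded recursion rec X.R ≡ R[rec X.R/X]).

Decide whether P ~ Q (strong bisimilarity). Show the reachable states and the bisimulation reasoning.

bisimilar

LTS(P): 3 reachable states
  s0 = (a.(0 + 0 + (0 + 0)) + (c.b.0)\{b})\{b} ⊢ =a=> s1, =c=> s2
  s1 = (0 + 0 + (0 + 0))\{b} ⊢ (no moves)
  s2 = (b.0)\{b}\{b} ⊢ (no moves)
LTS(Q): 3 reachable states
  t0 = (a.(0 + 0 + (0 + 0)) + (c.b.0)\{b} + 0)\{b} ⊢ =a=> t1, =c=> t2
  t1 = (0 + 0 + (0 + 0))\{b} ⊢ (no moves)
  t2 = (b.0)\{b}\{b} ⊢ (no moves)
Coarsest stable partition (strong bisimilarity classes):
  B0 = {s0, t0}
  B1 = {s1, s2, t1, t2}
s0 ∈ B0, t0 ∈ B0 → same block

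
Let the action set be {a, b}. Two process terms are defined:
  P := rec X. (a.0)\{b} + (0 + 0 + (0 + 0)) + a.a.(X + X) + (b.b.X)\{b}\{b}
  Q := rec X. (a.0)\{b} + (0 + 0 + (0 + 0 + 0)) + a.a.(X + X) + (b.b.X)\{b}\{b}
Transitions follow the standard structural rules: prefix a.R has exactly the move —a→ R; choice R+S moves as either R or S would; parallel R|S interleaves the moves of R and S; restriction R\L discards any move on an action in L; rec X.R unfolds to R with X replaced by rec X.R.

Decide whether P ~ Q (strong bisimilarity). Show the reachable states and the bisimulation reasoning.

P ~ Q

Reachable graph of P (4 states):
  m0 = rec X. (a.0)\{b} + (0 + 0 + (0 + 0)) + a.a.(X + X) + (b.b.X)\{b}\{b} | —a→ m1, —a→ m2
  m1 = 0\{b} | deadlocked
  m2 = a.((rec X. (a.0)\{b} + (0 + 0 + (0 + 0)) + a.a.(X + X) + (b.b.X)\{b}\{b}) + (rec X. (a.0)\{b} + (0 + 0 + (0 + 0)) + a.a.(X + X) + (b.b.X)\{b}\{b})) | —a→ m3
  m3 = (rec X. (a.0)\{b} + (0 + 0 + (0 + 0)) + a.a.(X + X) + (b.b.X)\{b}\{b}) + (rec X. (a.0)\{b} + (0 + 0 + (0 + 0)) + a.a.(X + X) + (b.b.X)\{b}\{b}) | —a→ m1, —a→ m2
Reachable graph of Q (4 states):
  n0 = rec X. (a.0)\{b} + (0 + 0 + (0 + 0 + 0)) + a.a.(X + X) + (b.b.X)\{b}\{b} | —a→ n1, —a→ n2
  n1 = 0\{b} | deadlocked
  n2 = a.((rec X. (a.0)\{b} + (0 + 0 + (0 + 0 + 0)) + a.a.(X + X) + (b.b.X)\{b}\{b}) + (rec X. (a.0)\{b} + (0 + 0 + (0 + 0 + 0)) + a.a.(X + X) + (b.b.X)\{b}\{b})) | —a→ n3
  n3 = (rec X. (a.0)\{b} + (0 + 0 + (0 + 0 + 0)) + a.a.(X + X) + (b.b.X)\{b}\{b}) + (rec X. (a.0)\{b} + (0 + 0 + (0 + 0 + 0)) + a.a.(X + X) + (b.b.X)\{b}\{b}) | —a→ n1, —a→ n2
Bisimilarity quotient blocks:
  B0 = {m0, m3, n0, n3}
  B1 = {m2, n2}
  B2 = {m1, n1}
m0 ∈ B0, n0 ∈ B0 → same block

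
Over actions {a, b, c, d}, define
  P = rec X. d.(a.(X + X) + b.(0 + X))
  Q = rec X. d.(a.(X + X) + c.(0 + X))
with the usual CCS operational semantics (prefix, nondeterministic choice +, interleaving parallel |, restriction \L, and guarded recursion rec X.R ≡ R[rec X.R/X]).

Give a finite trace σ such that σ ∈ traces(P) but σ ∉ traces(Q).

db

LTS(P): 4 reachable states
  u0 = rec X. d.(a.(X + X) + b.(0 + X)) :: —d→ u1
  u1 = a.((rec X. d.(a.(X + X) + b.(0 + X))) + (rec X. d.(a.(X + X) + b.(0 + X)))) + b.(0 + (rec X. d.(a.(X + X) + b.(0 + X)))) :: —a→ u2, —b→ u3
  u2 = (rec X. d.(a.(X + X) + b.(0 + X))) + (rec X. d.(a.(X + X) + b.(0 + X))) :: —d→ u1
  u3 = 0 + (rec X. d.(a.(X + X) + b.(0 + X))) :: —d→ u1
LTS(Q): 4 reachable states
  v0 = rec X. d.(a.(X + X) + c.(0 + X)) :: —d→ v1
  v1 = a.((rec X. d.(a.(X + X) + c.(0 + X))) + (rec X. d.(a.(X + X) + c.(0 + X)))) + c.(0 + (rec X. d.(a.(X + X) + c.(0 + X)))) :: —a→ v2, —c→ v3
  v2 = (rec X. d.(a.(X + X) + c.(0 + X))) + (rec X. d.(a.(X + X) + c.(0 + X))) :: —d→ v1
  v3 = 0 + (rec X. d.(a.(X + X) + c.(0 + X))) :: —d→ v1
Run σ = ⟨db⟩ on P: start {u0}
  after d @ step 1: {u1}
  after b @ step 2: {u3}
  P completes σ.
Run σ = ⟨db⟩ on Q: start {v0}
  after d @ step 1: {v1}
  after b @ step 2: ∅  — Q cannot continue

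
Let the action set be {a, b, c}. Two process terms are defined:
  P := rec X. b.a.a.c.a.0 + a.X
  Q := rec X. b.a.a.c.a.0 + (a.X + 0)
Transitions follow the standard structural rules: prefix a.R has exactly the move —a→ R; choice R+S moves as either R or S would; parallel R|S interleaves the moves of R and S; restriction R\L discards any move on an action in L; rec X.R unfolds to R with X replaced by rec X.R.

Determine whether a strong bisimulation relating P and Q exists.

bisimilar

LTS(P): 6 reachable states
  s0 = rec X. b.a.a.c.a.0 + a.X :: —a→ s0, —b→ s1
  s1 = a.a.c.a.0 :: —a→ s2
  s2 = a.c.a.0 :: —a→ s3
  s3 = c.a.0 :: —c→ s4
  s4 = a.0 :: —a→ s5
  s5 = 0 :: (no moves)
LTS(Q): 6 reachable states
  t0 = rec X. b.a.a.c.a.0 + (a.X + 0) :: —a→ t0, —b→ t1
  t1 = a.a.c.a.0 :: —a→ t2
  t2 = a.c.a.0 :: —a→ t3
  t3 = c.a.0 :: —c→ t4
  t4 = a.0 :: —a→ t5
  t5 = 0 :: (no moves)
Coarsest stable partition (strong bisimilarity classes):
  B0 = {s0, t0}
  B1 = {s1, t1}
  B2 = {s2, t2}
  B3 = {s3, t3}
  B4 = {s4, t4}
  B5 = {s5, t5}
s0 ∈ B0, t0 ∈ B0 → same block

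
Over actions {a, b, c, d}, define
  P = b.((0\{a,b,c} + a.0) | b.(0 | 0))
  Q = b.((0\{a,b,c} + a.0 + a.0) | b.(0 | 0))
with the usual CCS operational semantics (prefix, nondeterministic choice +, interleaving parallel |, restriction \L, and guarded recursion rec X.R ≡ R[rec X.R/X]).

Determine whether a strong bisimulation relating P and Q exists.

P ~ Q

P's transition system — 5 states:
  u0 = b.((0\{a,b,c} + a.0) | b.(0 | 0)) | =b=> u1
  u1 = (0\{a,b,c} + a.0) | b.(0 | 0) | =a=> u2, =b=> u3
  u2 = 0 | b.(0 | 0) | =b=> u4
  u3 = (0\{a,b,c} + a.0) | (0 | 0) | =a=> u4
  u4 = 0 | (0 | 0) | ·
Q's transition system — 5 states:
  v0 = b.((0\{a,b,c} + a.0 + a.0) | b.(0 | 0)) | =b=> v1
  v1 = (0\{a,b,c} + a.0 + a.0) | b.(0 | 0) | =a=> v2, =b=> v3
  v2 = 0 | b.(0 | 0) | =b=> v4
  v3 = (0\{a,b,c} + a.0 + a.0) | (0 | 0) | =a=> v4
  v4 = 0 | (0 | 0) | ·
Bisimilarity quotient blocks:
  B0 = {u0, v0}
  B1 = {u1, v1}
  B2 = {u2, v2}
  B3 = {u4, v4}
  B4 = {u3, v3}
u0 ∈ B0, v0 ∈ B0 → same block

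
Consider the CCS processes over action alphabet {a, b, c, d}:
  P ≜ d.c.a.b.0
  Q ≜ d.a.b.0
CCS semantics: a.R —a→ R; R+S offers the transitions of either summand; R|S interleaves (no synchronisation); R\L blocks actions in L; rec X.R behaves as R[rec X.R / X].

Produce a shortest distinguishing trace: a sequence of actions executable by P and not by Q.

dc

P's transition system — 5 states:
  u0 = d.c.a.b.0 has moves -d-> u1
  u1 = c.a.b.0 has moves -c-> u2
  u2 = a.b.0 has moves -a-> u3
  u3 = b.0 has moves -b-> u4
  u4 = 0 has moves (no moves)
Q's transition system — 4 states:
  v0 = d.a.b.0 has moves -d-> v1
  v1 = a.b.0 has moves -a-> v2
  v2 = b.0 has moves -b-> v3
  v3 = 0 has moves (no moves)
Run σ = ⟨dc⟩ on P: start {u0}
  after d @ step 1: {u1}
  after c @ step 2: {u2}
  — P admits the full trace.
Run σ = ⟨dc⟩ on Q: start {v0}
  after d @ step 1: {v1}
  after c @ step 2: no successor for Q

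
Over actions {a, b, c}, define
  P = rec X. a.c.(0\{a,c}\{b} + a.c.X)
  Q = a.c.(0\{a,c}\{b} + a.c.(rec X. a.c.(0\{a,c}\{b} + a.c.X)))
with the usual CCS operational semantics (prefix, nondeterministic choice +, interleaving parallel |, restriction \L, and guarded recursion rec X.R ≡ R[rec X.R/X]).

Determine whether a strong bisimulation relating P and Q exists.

bisimilar

LTS(P): 4 reachable states
  p0 = rec X. a.c.(0\{a,c}\{b} + a.c.X) :: =a=> p1
  p1 = c.(0\{a,c}\{b} + a.c.(rec X. a.c.(0\{a,c}\{b} + a.c.X))) :: =c=> p2
  p2 = 0\{a,c}\{b} + a.c.(rec X. a.c.(0\{a,c}\{b} + a.c.X)) :: =a=> p3
  p3 = c.(rec X. a.c.(0\{a,c}\{b} + a.c.X)) :: =c=> p0
LTS(Q): 5 reachable states
  q0 = a.c.(0\{a,c}\{b} + a.c.(rec X. a.c.(0\{a,c}\{b} + a.c.X))) :: =a=> q1
  q1 = c.(0\{a,c}\{b} + a.c.(rec X. a.c.(0\{a,c}\{b} + a.c.X))) :: =c=> q2
  q2 = 0\{a,c}\{b} + a.c.(rec X. a.c.(0\{a,c}\{b} + a.c.X)) :: =a=> q3
  q3 = c.(rec X. a.c.(0\{a,c}\{b} + a.c.X)) :: =c=> q4
  q4 = rec X. a.c.(0\{a,c}\{b} + a.c.X) :: =a=> q1
Partition-refinement fixed point:
  B0 = {p0, p2, q0, q2, q4}
  B1 = {p1, p3, q1, q3}
p0 ∈ B0, q0 ∈ B0 → same block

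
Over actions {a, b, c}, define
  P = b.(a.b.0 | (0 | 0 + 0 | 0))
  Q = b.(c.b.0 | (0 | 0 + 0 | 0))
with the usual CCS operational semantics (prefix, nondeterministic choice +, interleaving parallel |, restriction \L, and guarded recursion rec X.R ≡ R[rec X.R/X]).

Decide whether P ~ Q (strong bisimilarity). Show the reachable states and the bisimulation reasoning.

NO

P's transition system — 4 states:
  u0 = b.(a.b.0 | (0 | 0 + 0 | 0)) has moves -b-> u1
  u1 = a.b.0 | (0 | 0 + 0 | 0) has moves -a-> u2
  u2 = b.0 | (0 | 0 + 0 | 0) has moves -b-> u3
  u3 = 0 | (0 | 0 + 0 | 0) has moves ∅
Q's transition system — 4 states:
  v0 = b.(c.b.0 | (0 | 0 + 0 | 0)) has moves -b-> v1
  v1 = c.b.0 | (0 | 0 + 0 | 0) has moves -c-> v2
  v2 = b.0 | (0 | 0 + 0 | 0) has moves -b-> v3
  v3 = 0 | (0 | 0 + 0 | 0) has moves ∅
Bisimilarity quotient blocks:
  B0 = {u0}
  B1 = {u1}
  B2 = {u2, v2}
  B3 = {u3, v3}
  B4 = {v0}
  B5 = {v1}
u0 ∈ B0, v0 ∈ B4 → different blocks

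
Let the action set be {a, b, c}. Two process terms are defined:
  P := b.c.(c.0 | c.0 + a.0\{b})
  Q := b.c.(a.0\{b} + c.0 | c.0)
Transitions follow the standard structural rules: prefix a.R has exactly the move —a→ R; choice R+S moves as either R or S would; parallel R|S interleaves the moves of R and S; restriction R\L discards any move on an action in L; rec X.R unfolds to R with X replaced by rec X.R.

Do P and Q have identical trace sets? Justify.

traces(P) = traces(Q)

Reachable graph of P (7 states):
  m0 = b.c.(c.0 | c.0 + a.0\{b}) :: -b-> m1
  m1 = c.(c.0 | c.0 + a.0\{b}) :: -c-> m2
  m2 = c.0 | c.0 + a.0\{b} :: -a-> m3, -c-> m4, -c-> m5
  m3 = 0\{b} :: stopped
  m4 = 0 | c.0 :: -c-> m6
  m5 = c.0 | 0 :: -c-> m6
  m6 = 0 | 0 :: stopped
Reachable graph of Q (7 states):
  n0 = b.c.(a.0\{b} + c.0 | c.0) :: -b-> n1
  n1 = c.(a.0\{b} + c.0 | c.0) :: -c-> n2
  n2 = a.0\{b} + c.0 | c.0 :: -a-> n3, -c-> n4, -c-> n5
  n3 = 0\{b} :: stopped
  n4 = 0 | c.0 :: -c-> n6
  n5 = c.0 | 0 :: -c-> n6
  n6 = 0 | 0 :: stopped
Bisimilarity quotient blocks:
  B0 = {m0, n0}
  B1 = {m1, n1}
  B2 = {m2, n2}
  B3 = {m4, m5, n4, n5}
  B4 = {m3, m6, n3, n6}
m0 ∈ B0, n0 ∈ B0 → same block
Bisimilar ⇒ trace-equivalent.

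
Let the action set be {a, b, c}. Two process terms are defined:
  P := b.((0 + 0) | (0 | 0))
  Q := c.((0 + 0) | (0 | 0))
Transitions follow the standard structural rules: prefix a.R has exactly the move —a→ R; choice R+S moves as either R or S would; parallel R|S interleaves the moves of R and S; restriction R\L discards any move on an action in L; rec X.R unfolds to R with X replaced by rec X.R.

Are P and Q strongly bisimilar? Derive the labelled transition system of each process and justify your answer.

P's transition system — 2 states:
  p0 = b.((0 + 0) | (0 | 0)) has moves --b--▸ p1
  p1 = (0 + 0) | (0 | 0) has moves ∅
Q's transition system — 2 states:
  q0 = c.((0 + 0) | (0 | 0)) has moves --c--▸ q1
  q1 = (0 + 0) | (0 | 0) has moves ∅
Bisimilarity quotient blocks:
  B0 = {p0}
  B1 = {p1, q1}
  B2 = {q0}
p0 ∈ B0, q0 ∈ B2 → different blocks

not bisimilar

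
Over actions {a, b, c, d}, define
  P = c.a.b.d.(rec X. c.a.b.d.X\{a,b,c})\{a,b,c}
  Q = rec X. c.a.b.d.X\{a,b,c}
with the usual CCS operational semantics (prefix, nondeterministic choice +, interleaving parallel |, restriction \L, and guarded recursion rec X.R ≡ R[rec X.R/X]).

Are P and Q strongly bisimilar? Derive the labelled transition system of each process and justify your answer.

YES

LTS(P): 5 reachable states
  p0 = c.a.b.d.(rec X. c.a.b.d.X\{a,b,c})\{a,b,c} → -c-> p1
  p1 = a.b.d.(rec X. c.a.b.d.X\{a,b,c})\{a,b,c} → -a-> p2
  p2 = b.d.(rec X. c.a.b.d.X\{a,b,c})\{a,b,c} → -b-> p3
  p3 = d.(rec X. c.a.b.d.X\{a,b,c})\{a,b,c} → -d-> p4
  p4 = (rec X. c.a.b.d.X\{a,b,c})\{a,b,c} → (no moves)
LTS(Q): 5 reachable states
  q0 = rec X. c.a.b.d.X\{a,b,c} → -c-> q1
  q1 = a.b.d.(rec X. c.a.b.d.X\{a,b,c})\{a,b,c} → -a-> q2
  q2 = b.d.(rec X. c.a.b.d.X\{a,b,c})\{a,b,c} → -b-> q3
  q3 = d.(rec X. c.a.b.d.X\{a,b,c})\{a,b,c} → -d-> q4
  q4 = (rec X. c.a.b.d.X\{a,b,c})\{a,b,c} → (no moves)
Partition-refinement fixed point:
  B0 = {p0, q0}
  B1 = {p1, q1}
  B2 = {p2, q2}
  B3 = {p3, q3}
  B4 = {p4, q4}
p0 ∈ B0, q0 ∈ B0 → same block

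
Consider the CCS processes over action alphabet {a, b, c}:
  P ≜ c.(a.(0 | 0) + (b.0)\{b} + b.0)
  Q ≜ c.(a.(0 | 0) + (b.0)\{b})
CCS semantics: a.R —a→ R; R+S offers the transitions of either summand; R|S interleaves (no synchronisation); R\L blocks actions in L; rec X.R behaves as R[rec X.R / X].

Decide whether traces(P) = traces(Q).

LTS(P): 4 reachable states
  p0 = c.(a.(0 | 0) + (b.0)\{b} + b.0) | =c=> p1
  p1 = a.(0 | 0) + (b.0)\{b} + b.0 | =a=> p2, =b=> p3
  p2 = 0 | 0 | ·
  p3 = 0 | ·
LTS(Q): 3 reachable states
  q0 = c.(a.(0 | 0) + (b.0)\{b}) | =c=> q1
  q1 = a.(0 | 0) + (b.0)\{b} | =a=> q2
  q2 = 0 | 0 | ·
Trace ⟨cb⟩ through P, begin at {p0}:
  after c @ step 1: {p1}
  after b @ step 2: {p3}
  P completes σ.
Trace ⟨cb⟩ through Q, begin at {q0}:
  after c @ step 1: {q1}
  after b @ step 2: ∅ (Q stuck)

trace-distinct — witness ⟨cb⟩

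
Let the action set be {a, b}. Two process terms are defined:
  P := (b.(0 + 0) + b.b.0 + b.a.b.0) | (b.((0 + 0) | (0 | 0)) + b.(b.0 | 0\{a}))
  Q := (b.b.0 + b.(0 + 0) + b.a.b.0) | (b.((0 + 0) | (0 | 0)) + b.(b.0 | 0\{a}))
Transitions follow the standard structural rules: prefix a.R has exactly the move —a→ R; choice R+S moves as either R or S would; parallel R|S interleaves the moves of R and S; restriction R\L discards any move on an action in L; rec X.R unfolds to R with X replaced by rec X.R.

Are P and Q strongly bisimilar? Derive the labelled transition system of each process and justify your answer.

Reachable graph of P (20 states):
  m0 = (b.(0 + 0) + b.b.0 + b.a.b.0) | (b.((0 + 0) | (0 | 0)) + b.(b.0 | 0\{a})) :: =b=> m1, =b=> m2, =b=> m3, =b=> m4, =b=> m5
  m1 = (0 + 0) | (b.((0 + 0) | (0 | 0)) + b.(b.0 | 0\{a})) :: =b=> m6, =b=> m7
  m2 = (b.(0 + 0) + b.b.0 + b.a.b.0) | ((0 + 0) | (0 | 0)) :: =b=> m6, =b=> m8, =b=> m9
  m3 = (b.(0 + 0) + b.b.0 + b.a.b.0) | (b.0 | 0\{a}) :: =b=> m10, =b=> m11, =b=> m12, =b=> m7
  m4 = a.b.0 | (b.((0 + 0) | (0 | 0)) + b.(b.0 | 0\{a})) :: =a=> m5, =b=> m11, =b=> m8
  m5 = b.0 | (b.((0 + 0) | (0 | 0)) + b.(b.0 | 0\{a})) :: =b=> m12, =b=> m13, =b=> m9
  m6 = (0 + 0) | ((0 + 0) | (0 | 0)) :: (no moves)
  m7 = (0 + 0) | (b.0 | 0\{a}) :: =b=> m14
  m8 = a.b.0 | ((0 + 0) | (0 | 0)) :: =a=> m9
  m9 = b.0 | ((0 + 0) | (0 | 0)) :: =b=> m15
  m10 = (b.(0 + 0) + b.b.0 + b.a.b.0) | (0 | 0\{a}) :: =b=> m14, =b=> m16, =b=> m17
  m11 = a.b.0 | (b.0 | 0\{a}) :: =a=> m12, =b=> m16
  m12 = b.0 | (b.0 | 0\{a}) :: =b=> m17, =b=> m18
  m13 = 0 | (b.((0 + 0) | (0 | 0)) + b.(b.0 | 0\{a})) :: =b=> m15, =b=> m18
  m14 = (0 + 0) | (0 | 0\{a}) :: (no moves)
  m15 = 0 | ((0 + 0) | (0 | 0)) :: (no moves)
  m16 = a.b.0 | (0 | 0\{a}) :: =a=> m17
  m17 = b.0 | (0 | 0\{a}) :: =b=> m19
  m18 = 0 | (b.0 | 0\{a}) :: =b=> m19
  m19 = 0 | (0 | 0\{a}) :: (no moves)
Reachable graph of Q (20 states):
  n0 = (b.b.0 + b.(0 + 0) + b.a.b.0) | (b.((0 + 0) | (0 | 0)) + b.(b.0 | 0\{a})) :: =b=> n1, =b=> n2, =b=> n3, =b=> n4, =b=> n5
  n1 = (0 + 0) | (b.((0 + 0) | (0 | 0)) + b.(b.0 | 0\{a})) :: =b=> n6, =b=> n7
  n2 = (b.b.0 + b.(0 + 0) + b.a.b.0) | ((0 + 0) | (0 | 0)) :: =b=> n6, =b=> n8, =b=> n9
  n3 = (b.b.0 + b.(0 + 0) + b.a.b.0) | (b.0 | 0\{a}) :: =b=> n10, =b=> n11, =b=> n12, =b=> n7
  n4 = a.b.0 | (b.((0 + 0) | (0 | 0)) + b.(b.0 | 0\{a})) :: =a=> n5, =b=> n11, =b=> n8
  n5 = b.0 | (b.((0 + 0) | (0 | 0)) + b.(b.0 | 0\{a})) :: =b=> n12, =b=> n13, =b=> n9
  n6 = (0 + 0) | ((0 + 0) | (0 | 0)) :: (no moves)
  n7 = (0 + 0) | (b.0 | 0\{a}) :: =b=> n14
  n8 = a.b.0 | ((0 + 0) | (0 | 0)) :: =a=> n9
  n9 = b.0 | ((0 + 0) | (0 | 0)) :: =b=> n15
  n10 = (b.b.0 + b.(0 + 0) + b.a.b.0) | (0 | 0\{a}) :: =b=> n14, =b=> n16, =b=> n17
  n11 = a.b.0 | (b.0 | 0\{a}) :: =a=> n12, =b=> n16
  n12 = b.0 | (b.0 | 0\{a}) :: =b=> n17, =b=> n18
  n13 = 0 | (b.((0 + 0) | (0 | 0)) + b.(b.0 | 0\{a})) :: =b=> n15, =b=> n18
  n14 = (0 + 0) | (0 | 0\{a}) :: (no moves)
  n15 = 0 | ((0 + 0) | (0 | 0)) :: (no moves)
  n16 = a.b.0 | (0 | 0\{a}) :: =a=> n17
  n17 = b.0 | (0 | 0\{a}) :: =b=> n19
  n18 = 0 | (b.0 | 0\{a}) :: =b=> n19
  n19 = 0 | (0 | 0\{a}) :: (no moves)
Coarsest stable partition (strong bisimilarity classes):
  B0 = {m0, n0}
  B1 = {m4, n4}
  B2 = {m5, n5}
  B3 = {m17, m18, m7, m9, n17, n18, n7, n9}
  B4 = {m14, m15, m19, m6, n14, n15, n19, n6}
  B5 = {m1, m13, n1, n13}
  B6 = {m12, n12}
  B7 = {m16, m8, n16, n8}
  B8 = {m11, n11}
  B9 = {m10, m2, n10, n2}
  B10 = {m3, n3}
m0 ∈ B0, n0 ∈ B0 → same block

P ~ Q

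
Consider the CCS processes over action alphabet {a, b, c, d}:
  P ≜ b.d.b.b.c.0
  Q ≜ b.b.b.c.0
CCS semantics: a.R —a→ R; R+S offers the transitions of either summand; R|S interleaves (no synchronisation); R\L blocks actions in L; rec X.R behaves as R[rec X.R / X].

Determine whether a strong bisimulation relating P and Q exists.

P's transition system — 6 states:
  p0 = b.d.b.b.c.0 | —b→ p1
  p1 = d.b.b.c.0 | —d→ p2
  p2 = b.b.c.0 | —b→ p3
  p3 = b.c.0 | —b→ p4
  p4 = c.0 | —c→ p5
  p5 = 0 | (no moves)
Q's transition system — 5 states:
  q0 = b.b.b.c.0 | —b→ q1
  q1 = b.b.c.0 | —b→ q2
  q2 = b.c.0 | —b→ q3
  q3 = c.0 | —c→ q4
  q4 = 0 | (no moves)
Coarsest stable partition (strong bisimilarity classes):
  B0 = {p0}
  B1 = {p1}
  B2 = {p2, q1}
  B3 = {p3, q2}
  B4 = {p4, q3}
  B5 = {p5, q4}
  B6 = {q0}
p0 ∈ B0, q0 ∈ B6 → different blocks

P ≁ Q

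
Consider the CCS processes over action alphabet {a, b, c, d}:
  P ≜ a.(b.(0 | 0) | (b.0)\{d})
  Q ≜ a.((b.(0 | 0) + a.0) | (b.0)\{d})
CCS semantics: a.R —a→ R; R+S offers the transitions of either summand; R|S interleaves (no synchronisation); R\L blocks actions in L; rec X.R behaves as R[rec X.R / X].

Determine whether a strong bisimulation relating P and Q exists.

not bisimilar

Reachable graph of P (5 states):
  p0 = a.(b.(0 | 0) | (b.0)\{d}) has moves =a=> p1
  p1 = b.(0 | 0) | (b.0)\{d} has moves =b=> p2, =b=> p3
  p2 = 0 | 0 | (b.0)\{d} has moves =b=> p4
  p3 = b.(0 | 0) | 0\{d} has moves =b=> p4
  p4 = 0 | 0 | 0\{d} has moves stopped
Reachable graph of Q (7 states):
  q0 = a.((b.(0 | 0) + a.0) | (b.0)\{d}) has moves =a=> q1
  q1 = (b.(0 | 0) + a.0) | (b.0)\{d} has moves =a=> q2, =b=> q3, =b=> q4
  q2 = 0 | (b.0)\{d} has moves =b=> q5
  q3 = (b.(0 | 0) + a.0) | 0\{d} has moves =a=> q5, =b=> q6
  q4 = 0 | 0 | (b.0)\{d} has moves =b=> q6
  q5 = 0 | 0\{d} has moves stopped
  q6 = 0 | 0 | 0\{d} has moves stopped
Bisimilarity quotient blocks:
  B0 = {p0}
  B1 = {p1}
  B2 = {p2, p3, q2, q4}
  B3 = {p4, q5, q6}
  B4 = {q0}
  B5 = {q1}
  B6 = {q3}
p0 ∈ B0, q0 ∈ B4 → different blocks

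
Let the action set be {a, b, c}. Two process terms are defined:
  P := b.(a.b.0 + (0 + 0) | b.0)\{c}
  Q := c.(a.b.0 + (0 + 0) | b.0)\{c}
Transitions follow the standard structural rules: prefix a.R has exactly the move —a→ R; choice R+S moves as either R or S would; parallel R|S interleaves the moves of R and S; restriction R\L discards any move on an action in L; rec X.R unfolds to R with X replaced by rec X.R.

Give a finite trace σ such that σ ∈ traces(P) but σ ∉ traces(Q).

b

LTS(P): 5 reachable states
  p0 = b.(a.b.0 + (0 + 0) | b.0)\{c} has moves =b=> p1
  p1 = (a.b.0 + (0 + 0) | b.0)\{c} has moves =a=> p2, =b=> p3
  p2 = (b.0)\{c} has moves =b=> p4
  p3 = ((0 + 0) | 0)\{c} has moves ·
  p4 = 0\{c} has moves ·
LTS(Q): 5 reachable states
  q0 = c.(a.b.0 + (0 + 0) | b.0)\{c} has moves =c=> q1
  q1 = (a.b.0 + (0 + 0) | b.0)\{c} has moves =a=> q2, =b=> q3
  q2 = (b.0)\{c} has moves =b=> q4
  q3 = ((0 + 0) | 0)\{c} has moves ·
  q4 = 0\{c} has moves ·
Run σ = ⟨b⟩ on P: start {p0}
  after b @ step 1: {p1}
  — P admits the full trace.
Run σ = ⟨b⟩ on Q: start {q0}
  after b @ step 1: ∅  — Q cannot continue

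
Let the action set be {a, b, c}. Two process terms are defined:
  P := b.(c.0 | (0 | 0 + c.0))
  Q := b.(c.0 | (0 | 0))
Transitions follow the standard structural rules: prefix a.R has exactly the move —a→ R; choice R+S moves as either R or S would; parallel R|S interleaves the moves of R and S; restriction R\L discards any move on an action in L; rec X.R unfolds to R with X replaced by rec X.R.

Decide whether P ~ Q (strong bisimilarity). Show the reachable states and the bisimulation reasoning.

Reachable graph of P (5 states):
  p0 = b.(c.0 | (0 | 0 + c.0)) :: --b--▸ p1
  p1 = c.0 | (0 | 0 + c.0) :: --c--▸ p2, --c--▸ p3
  p2 = 0 | (0 | 0 + c.0) :: --c--▸ p4
  p3 = c.0 | 0 :: --c--▸ p4
  p4 = 0 | 0 :: ∅
Reachable graph of Q (3 states):
  q0 = b.(c.0 | (0 | 0)) :: --b--▸ q1
  q1 = c.0 | (0 | 0) :: --c--▸ q2
  q2 = 0 | (0 | 0) :: ∅
Partition-refinement fixed point:
  B0 = {p0}
  B1 = {p1}
  B2 = {p2, p3, q1}
  B3 = {p4, q2}
  B4 = {q0}
p0 ∈ B0, q0 ∈ B4 → different blocks

P ≁ Q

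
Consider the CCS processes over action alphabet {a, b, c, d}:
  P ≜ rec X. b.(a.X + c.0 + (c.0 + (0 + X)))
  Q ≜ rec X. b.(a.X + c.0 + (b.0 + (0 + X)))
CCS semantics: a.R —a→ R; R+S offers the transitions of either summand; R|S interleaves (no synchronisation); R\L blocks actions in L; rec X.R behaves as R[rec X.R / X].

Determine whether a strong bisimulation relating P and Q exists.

NO

LTS(P): 3 reachable states
  u0 = rec X. b.(a.X + c.0 + (c.0 + (0 + X))) has moves ··b··> u1
  u1 = a.(rec X. b.(a.X + c.0 + (c.0 + (0 + X)))) + c.0 + (c.0 + (0 + (rec X. b.(a.X + c.0 + (c.0 + (0 + X)))))) has moves ··a··> u0, ··b··> u1, ··c··> u2
  u2 = 0 has moves ·
LTS(Q): 3 reachable states
  v0 = rec X. b.(a.X + c.0 + (b.0 + (0 + X))) has moves ··b··> v1
  v1 = a.(rec X. b.(a.X + c.0 + (b.0 + (0 + X)))) + c.0 + (b.0 + (0 + (rec X. b.(a.X + c.0 + (b.0 + (0 + X)))))) has moves ··a··> v0, ··b··> v1, ··b··> v2, ··c··> v2
  v2 = 0 has moves ·
Coarsest stable partition (strong bisimilarity classes):
  B0 = {u0}
  B1 = {u1}
  B2 = {u2, v2}
  B3 = {v0}
  B4 = {v1}
u0 ∈ B0, v0 ∈ B3 → different blocks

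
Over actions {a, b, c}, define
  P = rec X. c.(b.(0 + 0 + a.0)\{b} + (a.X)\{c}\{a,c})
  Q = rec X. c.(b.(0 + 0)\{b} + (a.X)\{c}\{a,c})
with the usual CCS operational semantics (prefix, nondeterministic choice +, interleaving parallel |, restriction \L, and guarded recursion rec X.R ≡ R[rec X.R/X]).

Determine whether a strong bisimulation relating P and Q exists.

Reachable graph of P (4 states):
  p0 = rec X. c.(b.(0 + 0 + a.0)\{b} + (a.X)\{c}\{a,c}) has moves ··c··> p1
  p1 = b.(0 + 0 + a.0)\{b} + (a.(rec X. c.(b.(0 + 0 + a.0)\{b} + (a.X)\{c}\{a,c})))\{c}\{a,c} has moves ··b··> p2
  p2 = (0 + 0 + a.0)\{b} has moves ··a··> p3
  p3 = 0\{b} has moves stopped
Reachable graph of Q (3 states):
  q0 = rec X. c.(b.(0 + 0)\{b} + (a.X)\{c}\{a,c}) has moves ··c··> q1
  q1 = b.(0 + 0)\{b} + (a.(rec X. c.(b.(0 + 0)\{b} + (a.X)\{c}\{a,c})))\{c}\{a,c} has moves ··b··> q2
  q2 = (0 + 0)\{b} has moves stopped
Partition-refinement fixed point:
  B0 = {p0}
  B1 = {p1}
  B2 = {p2}
  B3 = {p3, q2}
  B4 = {q0}
  B5 = {q1}
p0 ∈ B0, q0 ∈ B4 → different blocks

P ≁ Q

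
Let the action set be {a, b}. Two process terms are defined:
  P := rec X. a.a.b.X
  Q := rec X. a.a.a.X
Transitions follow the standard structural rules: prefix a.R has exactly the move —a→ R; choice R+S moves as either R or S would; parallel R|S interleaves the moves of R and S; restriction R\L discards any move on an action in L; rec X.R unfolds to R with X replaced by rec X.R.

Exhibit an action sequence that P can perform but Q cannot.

Reachable graph of P (3 states):
  u0 = rec X. a.a.b.X :: =a=> u1
  u1 = a.b.(rec X. a.a.b.X) :: =a=> u2
  u2 = b.(rec X. a.a.b.X) :: =b=> u0
Reachable graph of Q (3 states):
  v0 = rec X. a.a.a.X :: =a=> v1
  v1 = a.a.(rec X. a.a.a.X) :: =a=> v2
  v2 = a.(rec X. a.a.a.X) :: =a=> v0
Run σ = ⟨aab⟩ on P: start {u0}
  step 1 (a): {u1}
  step 2 (a): {u2}
  step 3 (b): {u0}
  — P admits the full trace.
Run σ = ⟨aab⟩ on Q: start {v0}
  step 1 (a): {v1}
  step 2 (a): {v2}
  step 3 (b): ∅ (Q stuck)

aab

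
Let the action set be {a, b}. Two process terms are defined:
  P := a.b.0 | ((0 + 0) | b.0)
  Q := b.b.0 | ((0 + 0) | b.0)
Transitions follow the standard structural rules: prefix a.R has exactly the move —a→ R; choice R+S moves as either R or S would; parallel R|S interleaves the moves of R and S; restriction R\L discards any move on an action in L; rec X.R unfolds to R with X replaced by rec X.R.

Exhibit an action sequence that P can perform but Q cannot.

a

LTS(P): 6 reachable states
  u0 = a.b.0 | ((0 + 0) | b.0) :: -a-> u1, -b-> u2
  u1 = b.0 | ((0 + 0) | b.0) :: -b-> u3, -b-> u4
  u2 = a.b.0 | ((0 + 0) | 0) :: -a-> u4
  u3 = 0 | ((0 + 0) | b.0) :: -b-> u5
  u4 = b.0 | ((0 + 0) | 0) :: -b-> u5
  u5 = 0 | ((0 + 0) | 0) :: ∅
LTS(Q): 6 reachable states
  v0 = b.b.0 | ((0 + 0) | b.0) :: -b-> v1, -b-> v2
  v1 = b.0 | ((0 + 0) | b.0) :: -b-> v3, -b-> v4
  v2 = b.b.0 | ((0 + 0) | 0) :: -b-> v4
  v3 = 0 | ((0 + 0) | b.0) :: -b-> v5
  v4 = b.0 | ((0 + 0) | 0) :: -b-> v5
  v5 = 0 | ((0 + 0) | 0) :: ∅
Executing a from P (initial set {u0}):
  step 1 (a): {u1}
  ✓ P
Executing a from Q (initial set {v0}):
  step 1 (a): no successor for Q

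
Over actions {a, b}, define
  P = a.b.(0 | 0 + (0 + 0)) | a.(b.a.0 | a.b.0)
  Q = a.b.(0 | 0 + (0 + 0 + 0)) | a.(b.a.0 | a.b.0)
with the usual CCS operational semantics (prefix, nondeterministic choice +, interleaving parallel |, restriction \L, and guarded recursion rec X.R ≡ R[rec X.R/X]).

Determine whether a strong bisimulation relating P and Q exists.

P's transition system — 30 states:
  m0 = a.b.(0 | 0 + (0 + 0)) | a.(b.a.0 | a.b.0) has moves --a--▸ m1, --a--▸ m2
  m1 = a.b.(0 | 0 + (0 + 0)) | (b.a.0 | a.b.0) has moves --a--▸ m3, --a--▸ m4, --b--▸ m5
  m2 = b.(0 | 0 + (0 + 0)) | a.(b.a.0 | a.b.0) has moves --a--▸ m4, --b--▸ m6
  m3 = a.b.(0 | 0 + (0 + 0)) | (b.a.0 | b.0) has moves --a--▸ m7, --b--▸ m8, --b--▸ m9
  m4 = b.(0 | 0 + (0 + 0)) | (b.a.0 | a.b.0) has moves --a--▸ m7, --b--▸ m10, --b--▸ m11
  m5 = a.b.(0 | 0 + (0 + 0)) | (a.0 | a.b.0) has moves --a--▸ m11, --a--▸ m12, --a--▸ m8
  m6 = (0 | 0 + (0 + 0)) | a.(b.a.0 | a.b.0) has moves --a--▸ m10
  m7 = b.(0 | 0 + (0 + 0)) | (b.a.0 | b.0) has moves --b--▸ m13, --b--▸ m14, --b--▸ m15
  m8 = a.b.(0 | 0 + (0 + 0)) | (a.0 | b.0) has moves --a--▸ m14, --a--▸ m16, --b--▸ m17
  m9 = a.b.(0 | 0 + (0 + 0)) | (b.a.0 | 0) has moves --a--▸ m15, --b--▸ m17
  m10 = (0 | 0 + (0 + 0)) | (b.a.0 | a.b.0) has moves --a--▸ m13, --b--▸ m18
  m11 = b.(0 | 0 + (0 + 0)) | (a.0 | a.b.0) has moves --a--▸ m14, --a--▸ m19, --b--▸ m18
  m12 = a.b.(0 | 0 + (0 + 0)) | (0 | a.b.0) has moves --a--▸ m16, --a--▸ m19
  m13 = (0 | 0 + (0 + 0)) | (b.a.0 | b.0) has moves --b--▸ m20, --b--▸ m21
  m14 = b.(0 | 0 + (0 + 0)) | (a.0 | b.0) has moves --a--▸ m22, --b--▸ m20, --b--▸ m23
  m15 = b.(0 | 0 + (0 + 0)) | (b.a.0 | 0) has moves --b--▸ m21, --b--▸ m23
  m16 = a.b.(0 | 0 + (0 + 0)) | (0 | b.0) has moves --a--▸ m22, --b--▸ m24
  m17 = a.b.(0 | 0 + (0 + 0)) | (a.0 | 0) has moves --a--▸ m23, --a--▸ m24
  m18 = (0 | 0 + (0 + 0)) | (a.0 | a.b.0) has moves --a--▸ m20, --a--▸ m25
  m19 = b.(0 | 0 + (0 + 0)) | (0 | a.b.0) has moves --a--▸ m22, --b--▸ m25
  m20 = (0 | 0 + (0 + 0)) | (a.0 | b.0) has moves --a--▸ m26, --b--▸ m27
  m21 = (0 | 0 + (0 + 0)) | (b.a.0 | 0) has moves --b--▸ m27
  m22 = b.(0 | 0 + (0 + 0)) | (0 | b.0) has moves --b--▸ m26, --b--▸ m28
  m23 = b.(0 | 0 + (0 + 0)) | (a.0 | 0) has moves --a--▸ m28, --b--▸ m27
  m24 = a.b.(0 | 0 + (0 + 0)) | (0 | 0) has moves --a--▸ m28
  m25 = (0 | 0 + (0 + 0)) | (0 | a.b.0) has moves --a--▸ m26
  m26 = (0 | 0 + (0 + 0)) | (0 | b.0) has moves --b--▸ m29
  m27 = (0 | 0 + (0 + 0)) | (a.0 | 0) has moves --a--▸ m29
  m28 = b.(0 | 0 + (0 + 0)) | (0 | 0) has moves --b--▸ m29
  m29 = (0 | 0 + (0 + 0)) | (0 | 0) has moves stopped
Q's transition system — 30 states:
  n0 = a.b.(0 | 0 + (0 + 0 + 0)) | a.(b.a.0 | a.b.0) has moves --a--▸ n1, --a--▸ n2
  n1 = a.b.(0 | 0 + (0 + 0 + 0)) | (b.a.0 | a.b.0) has moves --a--▸ n3, --a--▸ n4, --b--▸ n5
  n2 = b.(0 | 0 + (0 + 0 + 0)) | a.(b.a.0 | a.b.0) has moves --a--▸ n4, --b--▸ n6
  n3 = a.b.(0 | 0 + (0 + 0 + 0)) | (b.a.0 | b.0) has moves --a--▸ n7, --b--▸ n8, --b--▸ n9
  n4 = b.(0 | 0 + (0 + 0 + 0)) | (b.a.0 | a.b.0) has moves --a--▸ n7, --b--▸ n10, --b--▸ n11
  n5 = a.b.(0 | 0 + (0 + 0 + 0)) | (a.0 | a.b.0) has moves --a--▸ n11, --a--▸ n12, --a--▸ n8
  n6 = (0 | 0 + (0 + 0 + 0)) | a.(b.a.0 | a.b.0) has moves --a--▸ n10
  n7 = b.(0 | 0 + (0 + 0 + 0)) | (b.a.0 | b.0) has moves --b--▸ n13, --b--▸ n14, --b--▸ n15
  n8 = a.b.(0 | 0 + (0 + 0 + 0)) | (a.0 | b.0) has moves --a--▸ n14, --a--▸ n16, --b--▸ n17
  n9 = a.b.(0 | 0 + (0 + 0 + 0)) | (b.a.0 | 0) has moves --a--▸ n15, --b--▸ n17
  n10 = (0 | 0 + (0 + 0 + 0)) | (b.a.0 | a.b.0) has moves --a--▸ n13, --b--▸ n18
  n11 = b.(0 | 0 + (0 + 0 + 0)) | (a.0 | a.b.0) has moves --a--▸ n14, --a--▸ n19, --b--▸ n18
  n12 = a.b.(0 | 0 + (0 + 0 + 0)) | (0 | a.b.0) has moves --a--▸ n16, --a--▸ n19
  n13 = (0 | 0 + (0 + 0 + 0)) | (b.a.0 | b.0) has moves --b--▸ n20, --b--▸ n21
  n14 = b.(0 | 0 + (0 + 0 + 0)) | (a.0 | b.0) has moves --a--▸ n22, --b--▸ n20, --b--▸ n23
  n15 = b.(0 | 0 + (0 + 0 + 0)) | (b.a.0 | 0) has moves --b--▸ n21, --b--▸ n23
  n16 = a.b.(0 | 0 + (0 + 0 + 0)) | (0 | b.0) has moves --a--▸ n22, --b--▸ n24
  n17 = a.b.(0 | 0 + (0 + 0 + 0)) | (a.0 | 0) has moves --a--▸ n23, --a--▸ n24
  n18 = (0 | 0 + (0 + 0 + 0)) | (a.0 | a.b.0) has moves --a--▸ n20, --a--▸ n25
  n19 = b.(0 | 0 + (0 + 0 + 0)) | (0 | a.b.0) has moves --a--▸ n22, --b--▸ n25
  n20 = (0 | 0 + (0 + 0 + 0)) | (a.0 | b.0) has moves --a--▸ n26, --b--▸ n27
  n21 = (0 | 0 + (0 + 0 + 0)) | (b.a.0 | 0) has moves --b--▸ n27
  n22 = b.(0 | 0 + (0 + 0 + 0)) | (0 | b.0) has moves --b--▸ n26, --b--▸ n28
  n23 = b.(0 | 0 + (0 + 0 + 0)) | (a.0 | 0) has moves --a--▸ n28, --b--▸ n27
  n24 = a.b.(0 | 0 + (0 + 0 + 0)) | (0 | 0) has moves --a--▸ n28
  n25 = (0 | 0 + (0 + 0 + 0)) | (0 | a.b.0) has moves --a--▸ n26
  n26 = (0 | 0 + (0 + 0 + 0)) | (0 | b.0) has moves --b--▸ n29
  n27 = (0 | 0 + (0 + 0 + 0)) | (a.0 | 0) has moves --a--▸ n29
  n28 = b.(0 | 0 + (0 + 0 + 0)) | (0 | 0) has moves --b--▸ n29
  n29 = (0 | 0 + (0 + 0 + 0)) | (0 | 0) has moves stopped
Bisimilarity quotient blocks:
  B0 = {m0, n0}
  B1 = {m1, n1}
  B2 = {m3, m4, n3, n4}
  B3 = {m10, m9, n10, n9}
  B4 = {m17, m18, n17, n18}
  B5 = {m20, m23, n20, n23}
  B6 = {m27, n27}
  B7 = {m29, n29}
  B8 = {m26, m28, n26, n28}
  B9 = {m24, m25, n24, n25}
  B10 = {m13, m15, n13, n15}
  B11 = {m21, n21}
  B12 = {m7, n7}
  B13 = {m14, n14}
  B14 = {m22, n22}
  B15 = {m11, m8, n11, n8}
  B16 = {m16, m19, n16, n19}
  B17 = {m5, n5}
  B18 = {m12, n12}
  B19 = {m2, n2}
  B20 = {m6, n6}
m0 ∈ B0, n0 ∈ B0 → same block

bisimilar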